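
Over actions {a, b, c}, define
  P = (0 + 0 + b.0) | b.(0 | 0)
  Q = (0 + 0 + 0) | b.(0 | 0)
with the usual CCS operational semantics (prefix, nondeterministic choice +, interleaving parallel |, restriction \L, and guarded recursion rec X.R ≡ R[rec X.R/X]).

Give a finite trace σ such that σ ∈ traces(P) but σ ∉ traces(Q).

LTS(P): 4 reachable states
  u0 = (0 + 0 + b.0) | b.(0 | 0) :: =b=> u1, =b=> u2
  u1 = (0 + 0 + b.0) | (0 | 0) :: =b=> u3
  u2 = 0 | b.(0 | 0) :: =b=> u3
  u3 = 0 | (0 | 0) :: ·
LTS(Q): 2 reachable states
  v0 = (0 + 0 + 0) | b.(0 | 0) :: =b=> v1
  v1 = (0 + 0 + 0) | (0 | 0) :: ·
Executing bb from P (initial set {u0}):
  [1] b ⇒ {u1, u2}
  [2] b ⇒ {u3}
  P completes σ.
Executing bb from Q (initial set {v0}):
  [1] b ⇒ {v1}
  [2] b ⇒ no successor for Q

bb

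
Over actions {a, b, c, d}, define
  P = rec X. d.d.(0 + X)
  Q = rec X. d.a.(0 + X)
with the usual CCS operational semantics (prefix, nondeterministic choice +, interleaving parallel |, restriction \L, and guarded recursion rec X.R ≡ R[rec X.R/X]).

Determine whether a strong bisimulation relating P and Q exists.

P ≁ Q

P's transition system — 3 states:
  u0 = rec X. d.d.(0 + X) ⊢ —d→ u1
  u1 = d.(0 + (rec X. d.d.(0 + X))) ⊢ —d→ u2
  u2 = 0 + (rec X. d.d.(0 + X)) ⊢ —d→ u1
Q's transition system — 3 states:
  v0 = rec X. d.a.(0 + X) ⊢ —d→ v1
  v1 = a.(0 + (rec X. d.a.(0 + X))) ⊢ —a→ v2
  v2 = 0 + (rec X. d.a.(0 + X)) ⊢ —d→ v1
Coarsest stable partition (strong bisimilarity classes):
  B0 = {u0, u1, u2}
  B1 = {v0, v2}
  B2 = {v1}
u0 ∈ B0, v0 ∈ B1 → different blocks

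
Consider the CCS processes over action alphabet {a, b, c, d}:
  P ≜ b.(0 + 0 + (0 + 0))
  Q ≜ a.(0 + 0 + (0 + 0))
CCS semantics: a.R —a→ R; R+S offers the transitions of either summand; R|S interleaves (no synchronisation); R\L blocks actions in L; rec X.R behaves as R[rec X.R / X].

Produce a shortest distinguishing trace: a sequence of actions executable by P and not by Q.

b

Reachable graph of P (2 states):
  s0 = b.(0 + 0 + (0 + 0)) ⊢ --b--▸ s1
  s1 = 0 + 0 + (0 + 0) ⊢ ∅
Reachable graph of Q (2 states):
  t0 = a.(0 + 0 + (0 + 0)) ⊢ --a--▸ t1
  t1 = 0 + 0 + (0 + 0) ⊢ ∅
Trace ⟨b⟩ through P, begin at {s0}:
  [1] b ⇒ {s1}
  — P admits the full trace.
Trace ⟨b⟩ through Q, begin at {t0}:
  [1] b ⇒ ∅  — Q cannot continue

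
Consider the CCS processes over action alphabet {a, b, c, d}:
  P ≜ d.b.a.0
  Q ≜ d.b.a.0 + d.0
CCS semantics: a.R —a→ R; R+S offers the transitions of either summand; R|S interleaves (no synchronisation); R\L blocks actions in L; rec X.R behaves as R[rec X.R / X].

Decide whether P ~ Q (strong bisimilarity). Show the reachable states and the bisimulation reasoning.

NO

P's transition system — 4 states:
  p0 = d.b.a.0 ⊢ —d→ p1
  p1 = b.a.0 ⊢ —b→ p2
  p2 = a.0 ⊢ —a→ p3
  p3 = 0 ⊢ ∅
Q's transition system — 4 states:
  q0 = d.b.a.0 + d.0 ⊢ —d→ q1, —d→ q2
  q1 = 0 ⊢ ∅
  q2 = b.a.0 ⊢ —b→ q3
  q3 = a.0 ⊢ —a→ q1
Partition-refinement fixed point:
  B0 = {p0}
  B1 = {p1, q2}
  B2 = {p2, q3}
  B3 = {p3, q1}
  B4 = {q0}
p0 ∈ B0, q0 ∈ B4 → different blocks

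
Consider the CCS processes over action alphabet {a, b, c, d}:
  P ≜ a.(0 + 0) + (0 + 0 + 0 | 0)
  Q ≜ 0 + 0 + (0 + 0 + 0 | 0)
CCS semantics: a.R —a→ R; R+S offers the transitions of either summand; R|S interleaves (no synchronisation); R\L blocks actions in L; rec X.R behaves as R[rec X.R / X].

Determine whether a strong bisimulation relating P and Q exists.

P ≁ Q

Reachable graph of P (2 states):
  s0 = a.(0 + 0) + (0 + 0 + 0 | 0) :: -a-> s1
  s1 = 0 + 0 :: stopped
Reachable graph of Q (1 states):
  t0 = 0 + 0 + (0 + 0 + 0 | 0) :: stopped
Coarsest stable partition (strong bisimilarity classes):
  B0 = {s0}
  B1 = {s1, t0}
s0 ∈ B0, t0 ∈ B1 → different blocks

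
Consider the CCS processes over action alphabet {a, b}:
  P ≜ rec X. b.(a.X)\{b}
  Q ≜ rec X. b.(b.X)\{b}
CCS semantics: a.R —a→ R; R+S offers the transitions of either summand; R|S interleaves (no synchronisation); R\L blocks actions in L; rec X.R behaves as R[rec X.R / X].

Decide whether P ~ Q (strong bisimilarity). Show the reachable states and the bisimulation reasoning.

not bisimilar

P's transition system — 3 states:
  p0 = rec X. b.(a.X)\{b} | --b--▸ p1
  p1 = (a.(rec X. b.(a.X)\{b}))\{b} | --a--▸ p2
  p2 = (rec X. b.(a.X)\{b})\{b} | deadlocked
Q's transition system — 2 states:
  q0 = rec X. b.(b.X)\{b} | --b--▸ q1
  q1 = (b.(rec X. b.(b.X)\{b}))\{b} | deadlocked
Partition-refinement fixed point:
  B0 = {p0}
  B1 = {p1}
  B2 = {p2, q1}
  B3 = {q0}
p0 ∈ B0, q0 ∈ B3 → different blocks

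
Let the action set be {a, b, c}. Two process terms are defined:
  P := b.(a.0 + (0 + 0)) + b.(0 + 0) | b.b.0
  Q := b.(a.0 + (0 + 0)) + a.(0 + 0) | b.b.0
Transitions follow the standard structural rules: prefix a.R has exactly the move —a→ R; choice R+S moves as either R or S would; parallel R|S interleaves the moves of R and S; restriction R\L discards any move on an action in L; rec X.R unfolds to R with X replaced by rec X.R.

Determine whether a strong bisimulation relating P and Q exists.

Reachable graph of P (8 states):
  s0 = b.(a.0 + (0 + 0)) + b.(0 + 0) | b.b.0 :: ··b··> s1, ··b··> s2, ··b··> s3
  s1 = (0 + 0) | b.b.0 :: ··b··> s4
  s2 = a.0 + (0 + 0) :: ··a··> s5
  s3 = b.(0 + 0) | b.0 :: ··b··> s4, ··b··> s6
  s4 = (0 + 0) | b.0 :: ··b··> s7
  s5 = 0 :: deadlocked
  s6 = b.(0 + 0) | 0 :: ··b··> s7
  s7 = (0 + 0) | 0 :: deadlocked
Reachable graph of Q (8 states):
  t0 = b.(a.0 + (0 + 0)) + a.(0 + 0) | b.b.0 :: ··a··> t1, ··b··> t2, ··b··> t3
  t1 = (0 + 0) | b.b.0 :: ··b··> t4
  t2 = a.(0 + 0) | b.0 :: ··a··> t4, ··b··> t5
  t3 = a.0 + (0 + 0) :: ··a··> t6
  t4 = (0 + 0) | b.0 :: ··b··> t7
  t5 = a.(0 + 0) | 0 :: ··a··> t7
  t6 = 0 :: deadlocked
  t7 = (0 + 0) | 0 :: deadlocked
Partition-refinement fixed point:
  B0 = {s0}
  B1 = {s1, s3, t1}
  B2 = {s4, s6, t4}
  B3 = {s5, s7, t6, t7}
  B4 = {s2, t3, t5}
  B5 = {t0}
  B6 = {t2}
s0 ∈ B0, t0 ∈ B5 → different blocks

P ≁ Q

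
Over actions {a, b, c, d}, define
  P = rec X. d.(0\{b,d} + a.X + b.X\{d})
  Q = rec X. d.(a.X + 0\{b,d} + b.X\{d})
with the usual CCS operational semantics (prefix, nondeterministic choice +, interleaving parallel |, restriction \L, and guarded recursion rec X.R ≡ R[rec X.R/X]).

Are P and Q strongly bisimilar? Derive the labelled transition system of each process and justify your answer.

Reachable graph of P (3 states):
  p0 = rec X. d.(0\{b,d} + a.X + b.X\{d}) | —d→ p1
  p1 = 0\{b,d} + a.(rec X. d.(0\{b,d} + a.X + b.X\{d})) + b.(rec X. d.(0\{b,d} + a.X + b.X\{d}))\{d} | —a→ p0, —b→ p2
  p2 = (rec X. d.(0\{b,d} + a.X + b.X\{d}))\{d} | (no moves)
Reachable graph of Q (3 states):
  q0 = rec X. d.(a.X + 0\{b,d} + b.X\{d}) | —d→ q1
  q1 = a.(rec X. d.(a.X + 0\{b,d} + b.X\{d})) + 0\{b,d} + b.(rec X. d.(a.X + 0\{b,d} + b.X\{d}))\{d} | —a→ q0, —b→ q2
  q2 = (rec X. d.(a.X + 0\{b,d} + b.X\{d}))\{d} | (no moves)
Bisimilarity quotient blocks:
  B0 = {p0, q0}
  B1 = {p1, q1}
  B2 = {p2, q2}
p0 ∈ B0, q0 ∈ B0 → same block

P ~ Q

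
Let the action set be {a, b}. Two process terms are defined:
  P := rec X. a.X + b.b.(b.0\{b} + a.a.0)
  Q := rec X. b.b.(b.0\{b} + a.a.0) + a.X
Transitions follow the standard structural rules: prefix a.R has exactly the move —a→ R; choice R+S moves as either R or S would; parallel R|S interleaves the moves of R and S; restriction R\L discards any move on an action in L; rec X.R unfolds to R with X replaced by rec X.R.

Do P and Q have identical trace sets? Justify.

Reachable graph of P (6 states):
  u0 = rec X. a.X + b.b.(b.0\{b} + a.a.0) :: --a--▸ u0, --b--▸ u1
  u1 = b.(b.0\{b} + a.a.0) :: --b--▸ u2
  u2 = b.0\{b} + a.a.0 :: --a--▸ u3, --b--▸ u4
  u3 = a.0 :: --a--▸ u5
  u4 = 0\{b} :: ·
  u5 = 0 :: ·
Reachable graph of Q (6 states):
  v0 = rec X. b.b.(b.0\{b} + a.a.0) + a.X :: --a--▸ v0, --b--▸ v1
  v1 = b.(b.0\{b} + a.a.0) :: --b--▸ v2
  v2 = b.0\{b} + a.a.0 :: --a--▸ v3, --b--▸ v4
  v3 = a.0 :: --a--▸ v5
  v4 = 0\{b} :: ·
  v5 = 0 :: ·
Bisimilarity quotient blocks:
  B0 = {u0, v0}
  B1 = {u1, v1}
  B2 = {u2, v2}
  B3 = {u4, u5, v4, v5}
  B4 = {u3, v3}
u0 ∈ B0, v0 ∈ B0 → same block
Bisimilar ⇒ trace-equivalent.

traces(P) = traces(Q)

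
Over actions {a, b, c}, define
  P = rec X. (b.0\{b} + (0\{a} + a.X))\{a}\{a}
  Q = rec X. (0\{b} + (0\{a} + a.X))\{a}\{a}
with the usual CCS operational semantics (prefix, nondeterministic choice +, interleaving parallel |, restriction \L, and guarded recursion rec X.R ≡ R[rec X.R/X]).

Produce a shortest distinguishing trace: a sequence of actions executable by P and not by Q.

b

P's transition system — 2 states:
  p0 = rec X. (b.0\{b} + (0\{a} + a.X))\{a}\{a} ⊢ -b-> p1
  p1 = 0\{b}\{a}\{a} ⊢ ·
Q's transition system — 1 states:
  q0 = rec X. (0\{b} + (0\{a} + a.X))\{a}\{a} ⊢ ·
Trace ⟨b⟩ through P, begin at {p0}:
  step 1 (b): {p1}
  ✓ P
Trace ⟨b⟩ through Q, begin at {q0}:
  step 1 (b): ∅  — Q cannot continue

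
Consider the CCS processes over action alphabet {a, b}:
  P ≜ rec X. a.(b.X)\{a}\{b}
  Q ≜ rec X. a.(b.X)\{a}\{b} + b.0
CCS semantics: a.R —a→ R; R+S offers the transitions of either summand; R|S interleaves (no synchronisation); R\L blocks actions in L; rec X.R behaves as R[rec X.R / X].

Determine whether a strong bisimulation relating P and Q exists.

not bisimilar

Reachable graph of P (2 states):
  s0 = rec X. a.(b.X)\{a}\{b} has moves =a=> s1
  s1 = (b.(rec X. a.(b.X)\{a}\{b}))\{a}\{b} has moves ·
Reachable graph of Q (3 states):
  t0 = rec X. a.(b.X)\{a}\{b} + b.0 has moves =a=> t1, =b=> t2
  t1 = (b.(rec X. a.(b.X)\{a}\{b} + b.0))\{a}\{b} has moves ·
  t2 = 0 has moves ·
Coarsest stable partition (strong bisimilarity classes):
  B0 = {s0}
  B1 = {s1, t1, t2}
  B2 = {t0}
s0 ∈ B0, t0 ∈ B2 → different blocks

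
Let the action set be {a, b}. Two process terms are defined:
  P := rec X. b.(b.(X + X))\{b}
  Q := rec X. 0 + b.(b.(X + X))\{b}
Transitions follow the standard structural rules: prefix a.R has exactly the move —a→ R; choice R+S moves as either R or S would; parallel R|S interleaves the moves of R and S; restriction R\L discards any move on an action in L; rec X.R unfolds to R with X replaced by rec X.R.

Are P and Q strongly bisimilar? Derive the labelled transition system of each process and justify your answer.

P ~ Q

LTS(P): 2 reachable states
  m0 = rec X. b.(b.(X + X))\{b} → =b=> m1
  m1 = (b.((rec X. b.(b.(X + X))\{b}) + (rec X. b.(b.(X + X))\{b})))\{b} → ∅
LTS(Q): 2 reachable states
  n0 = rec X. 0 + b.(b.(X + X))\{b} → =b=> n1
  n1 = (b.((rec X. 0 + b.(b.(X + X))\{b}) + (rec X. 0 + b.(b.(X + X))\{b})))\{b} → ∅
Coarsest stable partition (strong bisimilarity classes):
  B0 = {m0, n0}
  B1 = {m1, n1}
m0 ∈ B0, n0 ∈ B0 → same block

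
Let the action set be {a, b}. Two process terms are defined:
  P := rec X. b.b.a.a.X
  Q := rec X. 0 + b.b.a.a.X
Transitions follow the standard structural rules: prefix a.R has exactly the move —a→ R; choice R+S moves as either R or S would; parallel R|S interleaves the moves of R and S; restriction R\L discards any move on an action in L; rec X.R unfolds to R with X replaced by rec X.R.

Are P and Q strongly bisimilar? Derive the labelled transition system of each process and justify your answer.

Reachable graph of P (4 states):
  s0 = rec X. b.b.a.a.X ⊢ —b→ s1
  s1 = b.a.a.(rec X. b.b.a.a.X) ⊢ —b→ s2
  s2 = a.a.(rec X. b.b.a.a.X) ⊢ —a→ s3
  s3 = a.(rec X. b.b.a.a.X) ⊢ —a→ s0
Reachable graph of Q (4 states):
  t0 = rec X. 0 + b.b.a.a.X ⊢ —b→ t1
  t1 = b.a.a.(rec X. 0 + b.b.a.a.X) ⊢ —b→ t2
  t2 = a.a.(rec X. 0 + b.b.a.a.X) ⊢ —a→ t3
  t3 = a.(rec X. 0 + b.b.a.a.X) ⊢ —a→ t0
Bisimilarity quotient blocks:
  B0 = {s0, t0}
  B1 = {s1, t1}
  B2 = {s2, t2}
  B3 = {s3, t3}
s0 ∈ B0, t0 ∈ B0 → same block

bisimilar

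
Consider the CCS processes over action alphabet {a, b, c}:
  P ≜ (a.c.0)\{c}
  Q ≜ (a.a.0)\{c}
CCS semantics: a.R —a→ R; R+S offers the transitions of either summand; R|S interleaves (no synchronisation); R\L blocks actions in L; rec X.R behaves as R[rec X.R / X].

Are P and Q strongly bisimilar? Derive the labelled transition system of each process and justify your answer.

NO

P's transition system — 2 states:
  u0 = (a.c.0)\{c} :: ··a··> u1
  u1 = (c.0)\{c} :: deadlocked
Q's transition system — 3 states:
  v0 = (a.a.0)\{c} :: ··a··> v1
  v1 = (a.0)\{c} :: ··a··> v2
  v2 = 0\{c} :: deadlocked
Partition-refinement fixed point:
  B0 = {u0, v1}
  B1 = {u1, v2}
  B2 = {v0}
u0 ∈ B0, v0 ∈ B2 → different blocks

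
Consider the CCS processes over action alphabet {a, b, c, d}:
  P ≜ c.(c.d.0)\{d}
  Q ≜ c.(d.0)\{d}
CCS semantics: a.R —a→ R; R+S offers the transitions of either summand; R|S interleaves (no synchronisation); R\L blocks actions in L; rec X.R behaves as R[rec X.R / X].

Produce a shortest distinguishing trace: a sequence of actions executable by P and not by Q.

P's transition system — 3 states:
  p0 = c.(c.d.0)\{d} → --c--▸ p1
  p1 = (c.d.0)\{d} → --c--▸ p2
  p2 = (d.0)\{d} → (no moves)
Q's transition system — 2 states:
  q0 = c.(d.0)\{d} → --c--▸ q1
  q1 = (d.0)\{d} → (no moves)
Trace ⟨cc⟩ through P, begin at {p0}:
  [1] c ⇒ {p1}
  [2] c ⇒ {p2}
  P completes σ.
Trace ⟨cc⟩ through Q, begin at {q0}:
  [1] c ⇒ {q1}
  [2] c ⇒ ∅ (Q stuck)

cc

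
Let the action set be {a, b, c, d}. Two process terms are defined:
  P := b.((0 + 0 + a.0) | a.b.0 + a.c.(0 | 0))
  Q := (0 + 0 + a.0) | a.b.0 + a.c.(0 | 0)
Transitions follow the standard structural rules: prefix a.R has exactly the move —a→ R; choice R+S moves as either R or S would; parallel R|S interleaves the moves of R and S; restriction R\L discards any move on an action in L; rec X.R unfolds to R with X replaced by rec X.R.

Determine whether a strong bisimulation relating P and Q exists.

Reachable graph of P (8 states):
  u0 = b.((0 + 0 + a.0) | a.b.0 + a.c.(0 | 0)) :: --b--▸ u1
  u1 = (0 + 0 + a.0) | a.b.0 + a.c.(0 | 0) :: --a--▸ u2, --a--▸ u3, --a--▸ u4
  u2 = (0 + 0 + a.0) | b.0 :: --a--▸ u5, --b--▸ u6
  u3 = 0 | a.b.0 :: --a--▸ u5
  u4 = c.(0 | 0) :: --c--▸ u7
  u5 = 0 | b.0 :: --b--▸ u7
  u6 = (0 + 0 + a.0) | 0 :: --a--▸ u7
  u7 = 0 | 0 :: deadlocked
Reachable graph of Q (7 states):
  v0 = (0 + 0 + a.0) | a.b.0 + a.c.(0 | 0) :: --a--▸ v1, --a--▸ v2, --a--▸ v3
  v1 = (0 + 0 + a.0) | b.0 :: --a--▸ v4, --b--▸ v5
  v2 = 0 | a.b.0 :: --a--▸ v4
  v3 = c.(0 | 0) :: --c--▸ v6
  v4 = 0 | b.0 :: --b--▸ v6
  v5 = (0 + 0 + a.0) | 0 :: --a--▸ v6
  v6 = 0 | 0 :: deadlocked
Coarsest stable partition (strong bisimilarity classes):
  B0 = {u0}
  B1 = {u1, v0}
  B2 = {u2, v1}
  B3 = {u6, v5}
  B4 = {u7, v6}
  B5 = {u5, v4}
  B6 = {u4, v3}
  B7 = {u3, v2}
u0 ∈ B0, v0 ∈ B1 → different blocks

NO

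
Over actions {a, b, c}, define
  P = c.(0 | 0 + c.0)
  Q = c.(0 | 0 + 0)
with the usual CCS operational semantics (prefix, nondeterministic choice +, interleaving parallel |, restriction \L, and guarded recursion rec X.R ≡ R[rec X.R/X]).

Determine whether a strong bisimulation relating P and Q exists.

Reachable graph of P (3 states):
  u0 = c.(0 | 0 + c.0) | ··c··> u1
  u1 = 0 | 0 + c.0 | ··c··> u2
  u2 = 0 | ∅
Reachable graph of Q (2 states):
  v0 = c.(0 | 0 + 0) | ··c··> v1
  v1 = 0 | 0 + 0 | ∅
Coarsest stable partition (strong bisimilarity classes):
  B0 = {u0}
  B1 = {u1, v0}
  B2 = {u2, v1}
u0 ∈ B0, v0 ∈ B1 → different blocks

P ≁ Q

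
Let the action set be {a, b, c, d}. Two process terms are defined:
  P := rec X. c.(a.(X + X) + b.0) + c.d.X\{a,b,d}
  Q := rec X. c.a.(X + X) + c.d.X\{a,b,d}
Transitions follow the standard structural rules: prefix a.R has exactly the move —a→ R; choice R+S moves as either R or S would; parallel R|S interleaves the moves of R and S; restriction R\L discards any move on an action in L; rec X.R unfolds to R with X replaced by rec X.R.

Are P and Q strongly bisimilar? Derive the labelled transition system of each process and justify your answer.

not bisimilar

P's transition system — 8 states:
  s0 = rec X. c.(a.(X + X) + b.0) + c.d.X\{a,b,d} :: =c=> s1, =c=> s2
  s1 = a.((rec X. c.(a.(X + X) + b.0) + c.d.X\{a,b,d}) + (rec X. c.(a.(X + X) + b.0) + c.d.X\{a,b,d})) + b.0 :: =a=> s3, =b=> s4
  s2 = d.(rec X. c.(a.(X + X) + b.0) + c.d.X\{a,b,d})\{a,b,d} :: =d=> s5
  s3 = (rec X. c.(a.(X + X) + b.0) + c.d.X\{a,b,d}) + (rec X. c.(a.(X + X) + b.0) + c.d.X\{a,b,d}) :: =c=> s1, =c=> s2
  s4 = 0 :: ∅
  s5 = (rec X. c.(a.(X + X) + b.0) + c.d.X\{a,b,d})\{a,b,d} :: =c=> s6, =c=> s7
  s6 = (a.((rec X. c.(a.(X + X) + b.0) + c.d.X\{a,b,d}) + (rec X. c.(a.(X + X) + b.0) + c.d.X\{a,b,d})) + b.0)\{a,b,d} :: ∅
  s7 = (d.(rec X. c.(a.(X + X) + b.0) + c.d.X\{a,b,d})\{a,b,d})\{a,b,d} :: ∅
Q's transition system — 7 states:
  t0 = rec X. c.a.(X + X) + c.d.X\{a,b,d} :: =c=> t1, =c=> t2
  t1 = a.((rec X. c.a.(X + X) + c.d.X\{a,b,d}) + (rec X. c.a.(X + X) + c.d.X\{a,b,d})) :: =a=> t3
  t2 = d.(rec X. c.a.(X + X) + c.d.X\{a,b,d})\{a,b,d} :: =d=> t4
  t3 = (rec X. c.a.(X + X) + c.d.X\{a,b,d}) + (rec X. c.a.(X + X) + c.d.X\{a,b,d}) :: =c=> t1, =c=> t2
  t4 = (rec X. c.a.(X + X) + c.d.X\{a,b,d})\{a,b,d} :: =c=> t5, =c=> t6
  t5 = (a.((rec X. c.a.(X + X) + c.d.X\{a,b,d}) + (rec X. c.a.(X + X) + c.d.X\{a,b,d})))\{a,b,d} :: ∅
  t6 = (d.(rec X. c.a.(X + X) + c.d.X\{a,b,d})\{a,b,d})\{a,b,d} :: ∅
Coarsest stable partition (strong bisimilarity classes):
  B0 = {s0, s3}
  B1 = {s1}
  B2 = {s2, t2}
  B3 = {s5, t4}
  B4 = {s4, s6, s7, t5, t6}
  B5 = {t0, t3}
  B6 = {t1}
s0 ∈ B0, t0 ∈ B5 → different blocks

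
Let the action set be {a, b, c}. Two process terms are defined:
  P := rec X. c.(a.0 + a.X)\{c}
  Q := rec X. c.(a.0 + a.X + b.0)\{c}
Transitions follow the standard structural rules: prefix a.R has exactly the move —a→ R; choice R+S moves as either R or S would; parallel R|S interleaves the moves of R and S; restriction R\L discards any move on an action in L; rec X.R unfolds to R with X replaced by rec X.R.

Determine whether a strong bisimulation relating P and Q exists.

not bisimilar

LTS(P): 4 reachable states
  u0 = rec X. c.(a.0 + a.X)\{c} has moves --c--▸ u1
  u1 = (a.0 + a.(rec X. c.(a.0 + a.X)\{c}))\{c} has moves --a--▸ u2, --a--▸ u3
  u2 = (rec X. c.(a.0 + a.X)\{c})\{c} has moves stopped
  u3 = 0\{c} has moves stopped
LTS(Q): 4 reachable states
  v0 = rec X. c.(a.0 + a.X + b.0)\{c} has moves --c--▸ v1
  v1 = (a.0 + a.(rec X. c.(a.0 + a.X + b.0)\{c}) + b.0)\{c} has moves --a--▸ v2, --a--▸ v3, --b--▸ v3
  v2 = (rec X. c.(a.0 + a.X + b.0)\{c})\{c} has moves stopped
  v3 = 0\{c} has moves stopped
Coarsest stable partition (strong bisimilarity classes):
  B0 = {u0}
  B1 = {u1}
  B2 = {u2, u3, v2, v3}
  B3 = {v0}
  B4 = {v1}
u0 ∈ B0, v0 ∈ B3 → different blocks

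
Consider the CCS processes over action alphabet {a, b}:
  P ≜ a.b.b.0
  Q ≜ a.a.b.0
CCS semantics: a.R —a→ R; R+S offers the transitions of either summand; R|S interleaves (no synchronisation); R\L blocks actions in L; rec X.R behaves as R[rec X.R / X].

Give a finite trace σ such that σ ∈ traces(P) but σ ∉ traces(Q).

P's transition system — 4 states:
  s0 = a.b.b.0 → =a=> s1
  s1 = b.b.0 → =b=> s2
  s2 = b.0 → =b=> s3
  s3 = 0 → (no moves)
Q's transition system — 4 states:
  t0 = a.a.b.0 → =a=> t1
  t1 = a.b.0 → =a=> t2
  t2 = b.0 → =b=> t3
  t3 = 0 → (no moves)
Run σ = ⟨ab⟩ on P: start {s0}
  step 1 (a): {s1}
  step 2 (b): {s2}
  — P admits the full trace.
Run σ = ⟨ab⟩ on Q: start {t0}
  step 1 (a): {t1}
  step 2 (b): no successor for Q

ab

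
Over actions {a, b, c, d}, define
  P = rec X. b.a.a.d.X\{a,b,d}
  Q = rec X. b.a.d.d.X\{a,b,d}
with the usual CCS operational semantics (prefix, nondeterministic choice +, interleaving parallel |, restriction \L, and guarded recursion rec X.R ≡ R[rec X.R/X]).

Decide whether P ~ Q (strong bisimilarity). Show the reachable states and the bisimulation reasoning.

LTS(P): 5 reachable states
  s0 = rec X. b.a.a.d.X\{a,b,d} :: =b=> s1
  s1 = a.a.d.(rec X. b.a.a.d.X\{a,b,d})\{a,b,d} :: =a=> s2
  s2 = a.d.(rec X. b.a.a.d.X\{a,b,d})\{a,b,d} :: =a=> s3
  s3 = d.(rec X. b.a.a.d.X\{a,b,d})\{a,b,d} :: =d=> s4
  s4 = (rec X. b.a.a.d.X\{a,b,d})\{a,b,d} :: deadlocked
LTS(Q): 5 reachable states
  t0 = rec X. b.a.d.d.X\{a,b,d} :: =b=> t1
  t1 = a.d.d.(rec X. b.a.d.d.X\{a,b,d})\{a,b,d} :: =a=> t2
  t2 = d.d.(rec X. b.a.d.d.X\{a,b,d})\{a,b,d} :: =d=> t3
  t3 = d.(rec X. b.a.d.d.X\{a,b,d})\{a,b,d} :: =d=> t4
  t4 = (rec X. b.a.d.d.X\{a,b,d})\{a,b,d} :: deadlocked
Partition-refinement fixed point:
  B0 = {s0}
  B1 = {s1}
  B2 = {s2}
  B3 = {s3, t3}
  B4 = {s4, t4}
  B5 = {t0}
  B6 = {t1}
  B7 = {t2}
s0 ∈ B0, t0 ∈ B5 → different blocks

NO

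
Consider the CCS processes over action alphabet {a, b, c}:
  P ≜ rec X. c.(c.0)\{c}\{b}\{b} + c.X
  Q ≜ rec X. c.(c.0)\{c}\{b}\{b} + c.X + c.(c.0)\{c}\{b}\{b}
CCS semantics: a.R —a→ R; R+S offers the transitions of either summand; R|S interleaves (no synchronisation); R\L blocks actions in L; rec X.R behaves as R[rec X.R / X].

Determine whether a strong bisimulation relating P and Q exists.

P ~ Q

Reachable graph of P (2 states):
  p0 = rec X. c.(c.0)\{c}\{b}\{b} + c.X ⊢ -c-> p0, -c-> p1
  p1 = (c.0)\{c}\{b}\{b} ⊢ (no moves)
Reachable graph of Q (2 states):
  q0 = rec X. c.(c.0)\{c}\{b}\{b} + c.X + c.(c.0)\{c}\{b}\{b} ⊢ -c-> q0, -c-> q1
  q1 = (c.0)\{c}\{b}\{b} ⊢ (no moves)
Bisimilarity quotient blocks:
  B0 = {p0, q0}
  B1 = {p1, q1}
p0 ∈ B0, q0 ∈ B0 → same block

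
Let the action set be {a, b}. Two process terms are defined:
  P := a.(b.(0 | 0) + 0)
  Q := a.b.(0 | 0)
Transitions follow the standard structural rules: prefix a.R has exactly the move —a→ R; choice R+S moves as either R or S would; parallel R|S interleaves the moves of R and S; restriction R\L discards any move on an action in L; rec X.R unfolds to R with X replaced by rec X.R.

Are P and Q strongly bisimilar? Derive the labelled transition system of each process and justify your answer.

P ~ Q

LTS(P): 3 reachable states
  u0 = a.(b.(0 | 0) + 0) :: =a=> u1
  u1 = b.(0 | 0) + 0 :: =b=> u2
  u2 = 0 | 0 :: deadlocked
LTS(Q): 3 reachable states
  v0 = a.b.(0 | 0) :: =a=> v1
  v1 = b.(0 | 0) :: =b=> v2
  v2 = 0 | 0 :: deadlocked
Bisimilarity quotient blocks:
  B0 = {u0, v0}
  B1 = {u1, v1}
  B2 = {u2, v2}
u0 ∈ B0, v0 ∈ B0 → same block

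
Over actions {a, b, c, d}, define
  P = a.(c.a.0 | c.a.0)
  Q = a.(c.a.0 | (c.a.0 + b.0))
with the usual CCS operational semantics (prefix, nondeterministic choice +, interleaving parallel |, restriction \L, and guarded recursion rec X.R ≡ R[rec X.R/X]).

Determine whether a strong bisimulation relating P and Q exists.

NO

LTS(P): 10 reachable states
  s0 = a.(c.a.0 | c.a.0) ⊢ --a--▸ s1
  s1 = c.a.0 | c.a.0 ⊢ --c--▸ s2, --c--▸ s3
  s2 = a.0 | c.a.0 ⊢ --a--▸ s4, --c--▸ s5
  s3 = c.a.0 | a.0 ⊢ --a--▸ s6, --c--▸ s5
  s4 = 0 | c.a.0 ⊢ --c--▸ s7
  s5 = a.0 | a.0 ⊢ --a--▸ s7, --a--▸ s8
  s6 = c.a.0 | 0 ⊢ --c--▸ s8
  s7 = 0 | a.0 ⊢ --a--▸ s9
  s8 = a.0 | 0 ⊢ --a--▸ s9
  s9 = 0 | 0 ⊢ ·
LTS(Q): 10 reachable states
  t0 = a.(c.a.0 | (c.a.0 + b.0)) ⊢ --a--▸ t1
  t1 = c.a.0 | (c.a.0 + b.0) ⊢ --b--▸ t2, --c--▸ t3, --c--▸ t4
  t2 = c.a.0 | 0 ⊢ --c--▸ t5
  t3 = a.0 | (c.a.0 + b.0) ⊢ --a--▸ t6, --b--▸ t5, --c--▸ t7
  t4 = c.a.0 | a.0 ⊢ --a--▸ t2, --c--▸ t7
  t5 = a.0 | 0 ⊢ --a--▸ t8
  t6 = 0 | (c.a.0 + b.0) ⊢ --b--▸ t8, --c--▸ t9
  t7 = a.0 | a.0 ⊢ --a--▸ t5, --a--▸ t9
  t8 = 0 | 0 ⊢ ·
  t9 = 0 | a.0 ⊢ --a--▸ t8
Coarsest stable partition (strong bisimilarity classes):
  B0 = {s0}
  B1 = {s1}
  B2 = {s2, s3, t4}
  B3 = {s5, t7}
  B4 = {s7, s8, t5, t9}
  B5 = {s9, t8}
  B6 = {s4, s6, t2}
  B7 = {t0}
  B8 = {t1}
  B9 = {t3}
  B10 = {t6}
s0 ∈ B0, t0 ∈ B7 → different blocks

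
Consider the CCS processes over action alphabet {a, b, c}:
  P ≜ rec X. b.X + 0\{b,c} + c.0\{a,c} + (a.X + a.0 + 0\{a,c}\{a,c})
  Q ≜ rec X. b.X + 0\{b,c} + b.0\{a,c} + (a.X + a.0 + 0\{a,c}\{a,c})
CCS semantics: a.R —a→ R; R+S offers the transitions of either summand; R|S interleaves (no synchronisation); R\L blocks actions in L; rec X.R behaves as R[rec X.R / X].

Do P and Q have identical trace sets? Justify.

LTS(P): 3 reachable states
  u0 = rec X. b.X + 0\{b,c} + c.0\{a,c} + (a.X + a.0 + 0\{a,c}\{a,c}) :: --a--▸ u0, --a--▸ u1, --b--▸ u0, --c--▸ u2
  u1 = 0 :: ∅
  u2 = 0\{a,c} :: ∅
LTS(Q): 3 reachable states
  v0 = rec X. b.X + 0\{b,c} + b.0\{a,c} + (a.X + a.0 + 0\{a,c}\{a,c}) :: --a--▸ v0, --a--▸ v1, --b--▸ v0, --b--▸ v2
  v1 = 0 :: ∅
  v2 = 0\{a,c} :: ∅
Run σ = ⟨c⟩ on P: start {u0}
  after c @ step 1: {u2}
  ✓ P
Run σ = ⟨c⟩ on Q: start {v0}
  after c @ step 1: ∅ (Q stuck)

trace-distinct — witness ⟨c⟩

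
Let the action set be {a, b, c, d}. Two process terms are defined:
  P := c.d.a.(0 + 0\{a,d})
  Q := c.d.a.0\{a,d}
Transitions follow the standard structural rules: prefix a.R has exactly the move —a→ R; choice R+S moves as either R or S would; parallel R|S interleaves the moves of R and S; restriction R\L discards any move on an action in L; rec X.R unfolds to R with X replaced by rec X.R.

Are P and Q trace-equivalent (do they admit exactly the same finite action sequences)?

LTS(P): 4 reachable states
  u0 = c.d.a.(0 + 0\{a,d}) :: -c-> u1
  u1 = d.a.(0 + 0\{a,d}) :: -d-> u2
  u2 = a.(0 + 0\{a,d}) :: -a-> u3
  u3 = 0 + 0\{a,d} :: ·
LTS(Q): 4 reachable states
  v0 = c.d.a.0\{a,d} :: -c-> v1
  v1 = d.a.0\{a,d} :: -d-> v2
  v2 = a.0\{a,d} :: -a-> v3
  v3 = 0\{a,d} :: ·
Coarsest stable partition (strong bisimilarity classes):
  B0 = {u0, v0}
  B1 = {u1, v1}
  B2 = {u2, v2}
  B3 = {u3, v3}
u0 ∈ B0, v0 ∈ B0 → same block
Bisimilar ⇒ trace-equivalent.

traces(P) = traces(Q)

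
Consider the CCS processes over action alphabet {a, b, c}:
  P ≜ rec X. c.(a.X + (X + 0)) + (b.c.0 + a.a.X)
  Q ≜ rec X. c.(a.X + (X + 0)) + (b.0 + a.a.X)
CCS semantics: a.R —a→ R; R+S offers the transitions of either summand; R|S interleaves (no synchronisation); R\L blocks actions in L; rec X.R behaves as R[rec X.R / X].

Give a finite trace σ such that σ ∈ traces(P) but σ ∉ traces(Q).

bc

P's transition system — 5 states:
  p0 = rec X. c.(a.X + (X + 0)) + (b.c.0 + a.a.X) :: ··a··> p1, ··b··> p2, ··c··> p3
  p1 = a.(rec X. c.(a.X + (X + 0)) + (b.c.0 + a.a.X)) :: ··a··> p0
  p2 = c.0 :: ··c··> p4
  p3 = a.(rec X. c.(a.X + (X + 0)) + (b.c.0 + a.a.X)) + ((rec X. c.(a.X + (X + 0)) + (b.c.0 + a.a.X)) + 0) :: ··a··> p0, ··a··> p1, ··b··> p2, ··c··> p3
  p4 = 0 :: ∅
Q's transition system — 4 states:
  q0 = rec X. c.(a.X + (X + 0)) + (b.0 + a.a.X) :: ··a··> q1, ··b··> q2, ··c··> q3
  q1 = a.(rec X. c.(a.X + (X + 0)) + (b.0 + a.a.X)) :: ··a··> q0
  q2 = 0 :: ∅
  q3 = a.(rec X. c.(a.X + (X + 0)) + (b.0 + a.a.X)) + ((rec X. c.(a.X + (X + 0)) + (b.0 + a.a.X)) + 0) :: ··a··> q0, ··a··> q1, ··b··> q2, ··c··> q3
Run σ = ⟨bc⟩ on P: start {p0}
  step 1 (b): {p2}
  step 2 (c): {p4}
  — P admits the full trace.
Run σ = ⟨bc⟩ on Q: start {q0}
  step 1 (b): {q2}
  step 2 (c): ∅ (Q stuck)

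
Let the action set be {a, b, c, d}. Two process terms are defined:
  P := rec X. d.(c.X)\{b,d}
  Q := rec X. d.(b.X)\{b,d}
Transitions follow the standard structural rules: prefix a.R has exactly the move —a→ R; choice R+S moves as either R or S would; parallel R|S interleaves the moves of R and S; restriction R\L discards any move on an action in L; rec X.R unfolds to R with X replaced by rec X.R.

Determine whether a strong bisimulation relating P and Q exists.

Reachable graph of P (3 states):
  p0 = rec X. d.(c.X)\{b,d} | --d--▸ p1
  p1 = (c.(rec X. d.(c.X)\{b,d}))\{b,d} | --c--▸ p2
  p2 = (rec X. d.(c.X)\{b,d})\{b,d} | ·
Reachable graph of Q (2 states):
  q0 = rec X. d.(b.X)\{b,d} | --d--▸ q1
  q1 = (b.(rec X. d.(b.X)\{b,d}))\{b,d} | ·
Coarsest stable partition (strong bisimilarity classes):
  B0 = {p0}
  B1 = {p1}
  B2 = {p2, q1}
  B3 = {q0}
p0 ∈ B0, q0 ∈ B3 → different blocks

P ≁ Q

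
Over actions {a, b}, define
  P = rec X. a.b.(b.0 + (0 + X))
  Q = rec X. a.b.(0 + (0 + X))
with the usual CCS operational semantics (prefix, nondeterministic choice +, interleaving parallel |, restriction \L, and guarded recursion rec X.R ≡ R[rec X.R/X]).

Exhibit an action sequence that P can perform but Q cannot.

abb

P's transition system — 4 states:
  p0 = rec X. a.b.(b.0 + (0 + X)) ⊢ --a--▸ p1
  p1 = b.(b.0 + (0 + (rec X. a.b.(b.0 + (0 + X))))) ⊢ --b--▸ p2
  p2 = b.0 + (0 + (rec X. a.b.(b.0 + (0 + X)))) ⊢ --a--▸ p1, --b--▸ p3
  p3 = 0 ⊢ (no moves)
Q's transition system — 3 states:
  q0 = rec X. a.b.(0 + (0 + X)) ⊢ --a--▸ q1
  q1 = b.(0 + (0 + (rec X. a.b.(0 + (0 + X))))) ⊢ --b--▸ q2
  q2 = 0 + (0 + (rec X. a.b.(0 + (0 + X)))) ⊢ --a--▸ q1
Trace ⟨abb⟩ through P, begin at {p0}:
  [1] a ⇒ {p1}
  [2] b ⇒ {p2}
  [3] b ⇒ {p3}
  — P admits the full trace.
Trace ⟨abb⟩ through Q, begin at {q0}:
  [1] a ⇒ {q1}
  [2] b ⇒ {q2}
  [3] b ⇒ ∅  — Q cannot continue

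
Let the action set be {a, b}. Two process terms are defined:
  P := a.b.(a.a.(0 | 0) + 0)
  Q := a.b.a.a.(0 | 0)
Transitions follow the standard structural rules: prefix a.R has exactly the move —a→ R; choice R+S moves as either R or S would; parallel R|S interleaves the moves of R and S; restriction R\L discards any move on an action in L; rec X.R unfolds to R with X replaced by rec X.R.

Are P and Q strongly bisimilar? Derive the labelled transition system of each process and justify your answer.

P's transition system — 5 states:
  s0 = a.b.(a.a.(0 | 0) + 0) :: -a-> s1
  s1 = b.(a.a.(0 | 0) + 0) :: -b-> s2
  s2 = a.a.(0 | 0) + 0 :: -a-> s3
  s3 = a.(0 | 0) :: -a-> s4
  s4 = 0 | 0 :: deadlocked
Q's transition system — 5 states:
  t0 = a.b.a.a.(0 | 0) :: -a-> t1
  t1 = b.a.a.(0 | 0) :: -b-> t2
  t2 = a.a.(0 | 0) :: -a-> t3
  t3 = a.(0 | 0) :: -a-> t4
  t4 = 0 | 0 :: deadlocked
Coarsest stable partition (strong bisimilarity classes):
  B0 = {s0, t0}
  B1 = {s1, t1}
  B2 = {s2, t2}
  B3 = {s3, t3}
  B4 = {s4, t4}
s0 ∈ B0, t0 ∈ B0 → same block

bisimilar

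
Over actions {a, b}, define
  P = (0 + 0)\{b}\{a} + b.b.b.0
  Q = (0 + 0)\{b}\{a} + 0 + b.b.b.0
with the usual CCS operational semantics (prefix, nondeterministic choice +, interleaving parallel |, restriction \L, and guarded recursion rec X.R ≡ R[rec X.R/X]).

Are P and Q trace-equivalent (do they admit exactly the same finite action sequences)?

LTS(P): 4 reachable states
  s0 = (0 + 0)\{b}\{a} + b.b.b.0 :: ··b··> s1
  s1 = b.b.0 :: ··b··> s2
  s2 = b.0 :: ··b··> s3
  s3 = 0 :: ∅
LTS(Q): 4 reachable states
  t0 = (0 + 0)\{b}\{a} + 0 + b.b.b.0 :: ··b··> t1
  t1 = b.b.0 :: ··b··> t2
  t2 = b.0 :: ··b··> t3
  t3 = 0 :: ∅
Coarsest stable partition (strong bisimilarity classes):
  B0 = {s0, t0}
  B1 = {s1, t1}
  B2 = {s2, t2}
  B3 = {s3, t3}
s0 ∈ B0, t0 ∈ B0 → same block
Bisimilar ⇒ trace-equivalent.

traces(P) = traces(Q)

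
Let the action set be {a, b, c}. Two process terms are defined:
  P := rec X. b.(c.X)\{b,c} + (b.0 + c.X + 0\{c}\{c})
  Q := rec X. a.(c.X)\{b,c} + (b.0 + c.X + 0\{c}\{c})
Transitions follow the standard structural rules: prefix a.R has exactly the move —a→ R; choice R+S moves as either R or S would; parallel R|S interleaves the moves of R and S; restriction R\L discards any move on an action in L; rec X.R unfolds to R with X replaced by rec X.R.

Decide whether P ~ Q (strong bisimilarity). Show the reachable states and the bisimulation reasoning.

not bisimilar

LTS(P): 3 reachable states
  s0 = rec X. b.(c.X)\{b,c} + (b.0 + c.X + 0\{c}\{c}) → ··b··> s1, ··b··> s2, ··c··> s0
  s1 = (c.(rec X. b.(c.X)\{b,c} + (b.0 + c.X + 0\{c}\{c})))\{b,c} → deadlocked
  s2 = 0 → deadlocked
LTS(Q): 3 reachable states
  t0 = rec X. a.(c.X)\{b,c} + (b.0 + c.X + 0\{c}\{c}) → ··a··> t1, ··b··> t2, ··c··> t0
  t1 = (c.(rec X. a.(c.X)\{b,c} + (b.0 + c.X + 0\{c}\{c})))\{b,c} → deadlocked
  t2 = 0 → deadlocked
Bisimilarity quotient blocks:
  B0 = {s0}
  B1 = {s1, s2, t1, t2}
  B2 = {t0}
s0 ∈ B0, t0 ∈ B2 → different blocks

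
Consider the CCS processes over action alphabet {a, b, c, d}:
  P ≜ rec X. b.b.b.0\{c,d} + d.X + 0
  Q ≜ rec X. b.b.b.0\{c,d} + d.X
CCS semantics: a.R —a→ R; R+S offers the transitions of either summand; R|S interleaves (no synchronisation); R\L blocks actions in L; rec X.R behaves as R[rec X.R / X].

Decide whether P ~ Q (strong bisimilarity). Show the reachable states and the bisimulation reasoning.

Reachable graph of P (4 states):
  u0 = rec X. b.b.b.0\{c,d} + d.X + 0 ⊢ =b=> u1, =d=> u0
  u1 = b.b.0\{c,d} ⊢ =b=> u2
  u2 = b.0\{c,d} ⊢ =b=> u3
  u3 = 0\{c,d} ⊢ deadlocked
Reachable graph of Q (4 states):
  v0 = rec X. b.b.b.0\{c,d} + d.X ⊢ =b=> v1, =d=> v0
  v1 = b.b.0\{c,d} ⊢ =b=> v2
  v2 = b.0\{c,d} ⊢ =b=> v3
  v3 = 0\{c,d} ⊢ deadlocked
Bisimilarity quotient blocks:
  B0 = {u0, v0}
  B1 = {u1, v1}
  B2 = {u2, v2}
  B3 = {u3, v3}
u0 ∈ B0, v0 ∈ B0 → same block

bisimilar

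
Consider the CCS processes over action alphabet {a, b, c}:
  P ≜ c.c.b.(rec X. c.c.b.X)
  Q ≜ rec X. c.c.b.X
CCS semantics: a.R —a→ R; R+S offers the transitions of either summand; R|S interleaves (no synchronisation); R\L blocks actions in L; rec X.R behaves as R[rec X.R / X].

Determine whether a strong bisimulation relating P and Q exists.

bisimilar

LTS(P): 4 reachable states
  m0 = c.c.b.(rec X. c.c.b.X) has moves =c=> m1
  m1 = c.b.(rec X. c.c.b.X) has moves =c=> m2
  m2 = b.(rec X. c.c.b.X) has moves =b=> m3
  m3 = rec X. c.c.b.X has moves =c=> m1
LTS(Q): 3 reachable states
  n0 = rec X. c.c.b.X has moves =c=> n1
  n1 = c.b.(rec X. c.c.b.X) has moves =c=> n2
  n2 = b.(rec X. c.c.b.X) has moves =b=> n0
Bisimilarity quotient blocks:
  B0 = {m0, m3, n0}
  B1 = {m1, n1}
  B2 = {m2, n2}
m0 ∈ B0, n0 ∈ B0 → same block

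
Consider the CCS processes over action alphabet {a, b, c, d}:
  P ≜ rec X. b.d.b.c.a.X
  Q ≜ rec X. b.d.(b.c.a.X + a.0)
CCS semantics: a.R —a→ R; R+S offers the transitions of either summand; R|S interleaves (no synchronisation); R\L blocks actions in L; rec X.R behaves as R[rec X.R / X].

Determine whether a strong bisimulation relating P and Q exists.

Reachable graph of P (5 states):
  u0 = rec X. b.d.b.c.a.X → --b--▸ u1
  u1 = d.b.c.a.(rec X. b.d.b.c.a.X) → --d--▸ u2
  u2 = b.c.a.(rec X. b.d.b.c.a.X) → --b--▸ u3
  u3 = c.a.(rec X. b.d.b.c.a.X) → --c--▸ u4
  u4 = a.(rec X. b.d.b.c.a.X) → --a--▸ u0
Reachable graph of Q (6 states):
  v0 = rec X. b.d.(b.c.a.X + a.0) → --b--▸ v1
  v1 = d.(b.c.a.(rec X. b.d.(b.c.a.X + a.0)) + a.0) → --d--▸ v2
  v2 = b.c.a.(rec X. b.d.(b.c.a.X + a.0)) + a.0 → --a--▸ v3, --b--▸ v4
  v3 = 0 → (no moves)
  v4 = c.a.(rec X. b.d.(b.c.a.X + a.0)) → --c--▸ v5
  v5 = a.(rec X. b.d.(b.c.a.X + a.0)) → --a--▸ v0
Coarsest stable partition (strong bisimilarity classes):
  B0 = {u0}
  B1 = {u1}
  B2 = {u2}
  B3 = {u3}
  B4 = {u4}
  B5 = {v0}
  B6 = {v1}
  B7 = {v2}
  B8 = {v3}
  B9 = {v4}
  B10 = {v5}
u0 ∈ B0, v0 ∈ B5 → different blocks

P ≁ Q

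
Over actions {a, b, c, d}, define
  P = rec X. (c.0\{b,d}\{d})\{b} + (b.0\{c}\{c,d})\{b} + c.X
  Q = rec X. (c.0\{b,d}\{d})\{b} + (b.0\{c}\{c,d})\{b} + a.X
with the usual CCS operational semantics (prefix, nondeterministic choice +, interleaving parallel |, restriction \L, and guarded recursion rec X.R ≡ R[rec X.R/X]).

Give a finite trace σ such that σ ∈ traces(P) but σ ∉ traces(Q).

LTS(P): 2 reachable states
  m0 = rec X. (c.0\{b,d}\{d})\{b} + (b.0\{c}\{c,d})\{b} + c.X :: --c--▸ m0, --c--▸ m1
  m1 = 0\{b,d}\{d}\{b} :: stopped
LTS(Q): 2 reachable states
  n0 = rec X. (c.0\{b,d}\{d})\{b} + (b.0\{c}\{c,d})\{b} + a.X :: --a--▸ n0, --c--▸ n1
  n1 = 0\{b,d}\{d}\{b} :: stopped
Executing cc from P (initial set {m0}):
  step 1 (c): {m0, m1}
  step 2 (c): {m0, m1}
  P completes σ.
Executing cc from Q (initial set {n0}):
  step 1 (c): {n1}
  step 2 (c): no successor for Q

cc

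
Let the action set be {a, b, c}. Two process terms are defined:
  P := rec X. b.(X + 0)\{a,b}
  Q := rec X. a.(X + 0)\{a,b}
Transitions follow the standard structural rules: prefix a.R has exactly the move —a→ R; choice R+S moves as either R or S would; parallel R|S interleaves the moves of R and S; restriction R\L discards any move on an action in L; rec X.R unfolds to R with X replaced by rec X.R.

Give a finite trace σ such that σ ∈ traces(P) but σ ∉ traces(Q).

Reachable graph of P (2 states):
  m0 = rec X. b.(X + 0)\{a,b} | —b→ m1
  m1 = ((rec X. b.(X + 0)\{a,b}) + 0)\{a,b} | stopped
Reachable graph of Q (2 states):
  n0 = rec X. a.(X + 0)\{a,b} | —a→ n1
  n1 = ((rec X. a.(X + 0)\{a,b}) + 0)\{a,b} | stopped
Executing b from P (initial set {m0}):
  step 1 (b): {m1}
  — P admits the full trace.
Executing b from Q (initial set {n0}):
  step 1 (b): ∅  — Q cannot continue

b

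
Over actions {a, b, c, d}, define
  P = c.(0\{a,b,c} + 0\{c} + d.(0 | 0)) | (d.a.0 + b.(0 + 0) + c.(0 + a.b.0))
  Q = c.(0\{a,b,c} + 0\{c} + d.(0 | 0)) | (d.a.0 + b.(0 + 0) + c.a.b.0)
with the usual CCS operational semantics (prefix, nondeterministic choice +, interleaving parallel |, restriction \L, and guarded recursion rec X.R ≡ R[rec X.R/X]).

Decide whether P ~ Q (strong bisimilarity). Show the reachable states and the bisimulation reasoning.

Reachable graph of P (18 states):
  s0 = c.(0\{a,b,c} + 0\{c} + d.(0 | 0)) | (d.a.0 + b.(0 + 0) + c.(0 + a.b.0)) ⊢ --b--▸ s1, --c--▸ s2, --c--▸ s3, --d--▸ s4
  s1 = c.(0\{a,b,c} + 0\{c} + d.(0 | 0)) | (0 + 0) ⊢ --c--▸ s5
  s2 = (0\{a,b,c} + 0\{c} + d.(0 | 0)) | (d.a.0 + b.(0 + 0) + c.(0 + a.b.0)) ⊢ --b--▸ s5, --c--▸ s6, --d--▸ s7, --d--▸ s8
  s3 = c.(0\{a,b,c} + 0\{c} + d.(0 | 0)) | (0 + a.b.0) ⊢ --a--▸ s9, --c--▸ s6
  s4 = c.(0\{a,b,c} + 0\{c} + d.(0 | 0)) | a.0 ⊢ --a--▸ s10, --c--▸ s7
  s5 = (0\{a,b,c} + 0\{c} + d.(0 | 0)) | (0 + 0) ⊢ --d--▸ s11
  s6 = (0\{a,b,c} + 0\{c} + d.(0 | 0)) | (0 + a.b.0) ⊢ --a--▸ s12, --d--▸ s13
  s7 = (0\{a,b,c} + 0\{c} + d.(0 | 0)) | a.0 ⊢ --a--▸ s14, --d--▸ s15
  s8 = 0 | 0 | (d.a.0 + b.(0 + 0) + c.(0 + a.b.0)) ⊢ --b--▸ s11, --c--▸ s13, --d--▸ s15
  s9 = c.(0\{a,b,c} + 0\{c} + d.(0 | 0)) | b.0 ⊢ --b--▸ s10, --c--▸ s12
  s10 = c.(0\{a,b,c} + 0\{c} + d.(0 | 0)) | 0 ⊢ --c--▸ s14
  s11 = 0 | 0 | (0 + 0) ⊢ stopped
  s12 = (0\{a,b,c} + 0\{c} + d.(0 | 0)) | b.0 ⊢ --b--▸ s14, --d--▸ s16
  s13 = 0 | 0 | (0 + a.b.0) ⊢ --a--▸ s16
  s14 = (0\{a,b,c} + 0\{c} + d.(0 | 0)) | 0 ⊢ --d--▸ s17
  s15 = 0 | 0 | a.0 ⊢ --a--▸ s17
  s16 = 0 | 0 | b.0 ⊢ --b--▸ s17
  s17 = 0 | 0 | 0 ⊢ stopped
Reachable graph of Q (18 states):
  t0 = c.(0\{a,b,c} + 0\{c} + d.(0 | 0)) | (d.a.0 + b.(0 + 0) + c.a.b.0) ⊢ --b--▸ t1, --c--▸ t2, --c--▸ t3, --d--▸ t4
  t1 = c.(0\{a,b,c} + 0\{c} + d.(0 | 0)) | (0 + 0) ⊢ --c--▸ t5
  t2 = (0\{a,b,c} + 0\{c} + d.(0 | 0)) | (d.a.0 + b.(0 + 0) + c.a.b.0) ⊢ --b--▸ t5, --c--▸ t6, --d--▸ t7, --d--▸ t8
  t3 = c.(0\{a,b,c} + 0\{c} + d.(0 | 0)) | a.b.0 ⊢ --a--▸ t9, --c--▸ t6
  t4 = c.(0\{a,b,c} + 0\{c} + d.(0 | 0)) | a.0 ⊢ --a--▸ t10, --c--▸ t7
  t5 = (0\{a,b,c} + 0\{c} + d.(0 | 0)) | (0 + 0) ⊢ --d--▸ t11
  t6 = (0\{a,b,c} + 0\{c} + d.(0 | 0)) | a.b.0 ⊢ --a--▸ t12, --d--▸ t13
  t7 = (0\{a,b,c} + 0\{c} + d.(0 | 0)) | a.0 ⊢ --a--▸ t14, --d--▸ t15
  t8 = 0 | 0 | (d.a.0 + b.(0 + 0) + c.a.b.0) ⊢ --b--▸ t11, --c--▸ t13, --d--▸ t15
  t9 = c.(0\{a,b,c} + 0\{c} + d.(0 | 0)) | b.0 ⊢ --b--▸ t10, --c--▸ t12
  t10 = c.(0\{a,b,c} + 0\{c} + d.(0 | 0)) | 0 ⊢ --c--▸ t14
  t11 = 0 | 0 | (0 + 0) ⊢ stopped
  t12 = (0\{a,b,c} + 0\{c} + d.(0 | 0)) | b.0 ⊢ --b--▸ t14, --d--▸ t16
  t13 = 0 | 0 | a.b.0 ⊢ --a--▸ t16
  t14 = (0\{a,b,c} + 0\{c} + d.(0 | 0)) | 0 ⊢ --d--▸ t17
  t15 = 0 | 0 | a.0 ⊢ --a--▸ t17
  t16 = 0 | 0 | b.0 ⊢ --b--▸ t17
  t17 = 0 | 0 | 0 ⊢ stopped
Partition-refinement fixed point:
  B0 = {s0, t0}
  B1 = {s3, t3}
  B2 = {s9, t9}
  B3 = {s1, s10, t1, t10}
  B4 = {s14, s5, t14, t5}
  B5 = {s11, s17, t11, t17}
  B6 = {s12, t12}
  B7 = {s16, t16}
  B8 = {s6, t6}
  B9 = {s13, t13}
  B10 = {s2, t2}
  B11 = {s7, t7}
  B12 = {s15, t15}
  B13 = {s8, t8}
  B14 = {s4, t4}
s0 ∈ B0, t0 ∈ B0 → same block

bisimilar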